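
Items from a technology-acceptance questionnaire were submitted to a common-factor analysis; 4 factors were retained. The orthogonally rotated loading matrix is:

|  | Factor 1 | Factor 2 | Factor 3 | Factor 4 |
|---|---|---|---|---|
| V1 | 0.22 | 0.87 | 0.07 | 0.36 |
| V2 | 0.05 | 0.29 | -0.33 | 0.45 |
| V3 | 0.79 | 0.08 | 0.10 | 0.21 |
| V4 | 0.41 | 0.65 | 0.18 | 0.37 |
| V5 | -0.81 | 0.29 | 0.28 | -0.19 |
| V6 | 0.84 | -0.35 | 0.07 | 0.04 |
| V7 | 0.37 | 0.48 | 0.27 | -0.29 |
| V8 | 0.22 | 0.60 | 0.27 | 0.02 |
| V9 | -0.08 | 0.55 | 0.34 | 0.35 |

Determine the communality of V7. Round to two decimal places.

0.52

h² = 0.37² + 0.48² + 0.27² + (-0.29)² = 0.1369 + 0.2304 + 0.0729 + 0.0841 = 0.5243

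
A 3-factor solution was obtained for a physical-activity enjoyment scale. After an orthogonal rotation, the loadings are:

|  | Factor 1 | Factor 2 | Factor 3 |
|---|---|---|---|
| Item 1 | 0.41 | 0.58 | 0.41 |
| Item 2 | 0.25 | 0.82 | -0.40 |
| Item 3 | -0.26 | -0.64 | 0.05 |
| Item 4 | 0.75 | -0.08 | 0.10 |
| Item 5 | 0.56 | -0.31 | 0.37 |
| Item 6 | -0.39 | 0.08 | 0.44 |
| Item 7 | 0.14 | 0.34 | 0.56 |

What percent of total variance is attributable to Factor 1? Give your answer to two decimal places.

19.23%

SS loadings for Factor 1 = 0.41² + 0.25² + (-0.26)² + 0.75² + 0.56² + (-0.39)² + 0.14² = 1.3460
With 7 standardized items, total variance = 7. Proportion = 1.3460/7 = 0.1923 → 19.23%.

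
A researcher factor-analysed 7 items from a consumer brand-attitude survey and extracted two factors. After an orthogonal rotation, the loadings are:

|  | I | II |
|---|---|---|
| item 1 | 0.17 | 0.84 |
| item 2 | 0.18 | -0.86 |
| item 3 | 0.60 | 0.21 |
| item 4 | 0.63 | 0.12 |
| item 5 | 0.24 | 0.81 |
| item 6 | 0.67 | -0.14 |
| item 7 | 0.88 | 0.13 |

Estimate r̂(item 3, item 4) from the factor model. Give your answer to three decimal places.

0.403

r̂ = Σ λ_i·λ_j across factors = (0.60)(0.63) + (0.21)(0.12)
  = +0.3780 +0.0252 = 0.4032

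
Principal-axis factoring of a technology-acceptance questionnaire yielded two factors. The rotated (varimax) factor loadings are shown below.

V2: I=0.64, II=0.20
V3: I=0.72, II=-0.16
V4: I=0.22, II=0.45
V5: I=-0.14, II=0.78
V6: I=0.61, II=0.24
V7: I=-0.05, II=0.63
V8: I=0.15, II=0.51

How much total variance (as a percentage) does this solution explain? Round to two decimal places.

42.63%

Communalities: 0.4496, 0.5440, 0.2509, 0.6280, 0.4297, 0.3994, 0.2826; Σh² = 2.9842.
Total variance with 7 standardized items is 7, so the solution explains 2.9842/7 = 0.4263 = 42.63%.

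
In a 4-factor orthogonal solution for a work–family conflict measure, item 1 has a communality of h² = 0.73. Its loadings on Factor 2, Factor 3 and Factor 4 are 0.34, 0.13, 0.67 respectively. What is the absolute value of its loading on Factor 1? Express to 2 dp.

Under orthogonal rotation h² = Σλ², so λ_Factor 1² = h² − (0.5814) = 0.73 − 0.5814 = 0.1486.
|λ| = √0.1486 = 0.3855.

0.39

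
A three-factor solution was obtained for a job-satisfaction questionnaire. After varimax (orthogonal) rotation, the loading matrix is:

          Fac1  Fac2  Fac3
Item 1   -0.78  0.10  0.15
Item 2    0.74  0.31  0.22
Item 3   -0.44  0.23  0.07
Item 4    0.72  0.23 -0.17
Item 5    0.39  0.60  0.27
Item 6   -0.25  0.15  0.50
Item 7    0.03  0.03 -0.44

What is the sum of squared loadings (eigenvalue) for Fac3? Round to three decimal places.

0.621

SS loadings for Fac3 = 0.15² + 0.22² + 0.07² + (-0.17)² + 0.27² + 0.50² + (-0.44)² = 0.0225 + 0.0484 + 0.0049 + 0.0289 + 0.0729 + 0.2500 + 0.1936 = 0.6212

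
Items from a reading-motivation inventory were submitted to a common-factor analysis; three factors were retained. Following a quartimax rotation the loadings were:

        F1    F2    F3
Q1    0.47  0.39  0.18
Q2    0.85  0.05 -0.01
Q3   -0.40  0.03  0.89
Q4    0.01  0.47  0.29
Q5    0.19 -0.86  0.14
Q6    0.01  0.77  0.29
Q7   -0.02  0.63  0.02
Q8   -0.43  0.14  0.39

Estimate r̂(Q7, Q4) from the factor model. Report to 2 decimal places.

r̂ = Σ λ_i·λ_j across factors = (-0.02)(0.01) + (0.63)(0.47) + (0.02)(0.29)
  = -0.0002 +0.2961 +0.0058 = 0.3017

0.30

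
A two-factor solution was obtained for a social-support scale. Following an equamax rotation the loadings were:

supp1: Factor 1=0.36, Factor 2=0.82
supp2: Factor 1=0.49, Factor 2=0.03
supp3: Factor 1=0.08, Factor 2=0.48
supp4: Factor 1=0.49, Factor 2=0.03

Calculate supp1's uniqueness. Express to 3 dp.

0.198

h² = 0.36² + 0.82² = 0.1296 + 0.6724 = 0.8020
Uniqueness u² = 1 − h² = 1 − 0.8020 = 0.1980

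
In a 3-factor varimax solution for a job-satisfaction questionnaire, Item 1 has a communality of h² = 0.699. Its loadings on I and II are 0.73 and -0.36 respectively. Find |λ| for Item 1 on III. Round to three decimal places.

0.191

Under orthogonal rotation h² = Σλ², so λ_III² = h² − (0.6625) = 0.699 − 0.6625 = 0.0365.
|λ| = √0.0365 = 0.1910.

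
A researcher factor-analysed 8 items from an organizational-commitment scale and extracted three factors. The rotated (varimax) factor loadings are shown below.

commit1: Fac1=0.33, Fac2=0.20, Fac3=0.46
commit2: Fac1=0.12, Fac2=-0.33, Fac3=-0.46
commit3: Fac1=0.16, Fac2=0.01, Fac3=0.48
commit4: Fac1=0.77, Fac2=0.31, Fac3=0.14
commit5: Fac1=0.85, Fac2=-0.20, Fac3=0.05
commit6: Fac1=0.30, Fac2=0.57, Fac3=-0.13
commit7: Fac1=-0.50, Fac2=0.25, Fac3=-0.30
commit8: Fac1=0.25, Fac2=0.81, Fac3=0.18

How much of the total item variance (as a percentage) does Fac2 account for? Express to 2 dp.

16.61%

SS loadings for Fac2 = 0.20² + (-0.33)² + 0.01² + 0.31² + (-0.20)² + 0.57² + 0.25² + 0.81² = 1.3286
With 8 standardized items, total variance = 8. Proportion = 1.3286/8 = 0.1661 → 16.61%.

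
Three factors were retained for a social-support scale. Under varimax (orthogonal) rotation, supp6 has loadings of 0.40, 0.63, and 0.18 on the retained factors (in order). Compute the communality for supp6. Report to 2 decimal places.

0.59

h² = 0.40² + 0.63² + 0.18² = 0.1600 + 0.3969 + 0.0324 = 0.5893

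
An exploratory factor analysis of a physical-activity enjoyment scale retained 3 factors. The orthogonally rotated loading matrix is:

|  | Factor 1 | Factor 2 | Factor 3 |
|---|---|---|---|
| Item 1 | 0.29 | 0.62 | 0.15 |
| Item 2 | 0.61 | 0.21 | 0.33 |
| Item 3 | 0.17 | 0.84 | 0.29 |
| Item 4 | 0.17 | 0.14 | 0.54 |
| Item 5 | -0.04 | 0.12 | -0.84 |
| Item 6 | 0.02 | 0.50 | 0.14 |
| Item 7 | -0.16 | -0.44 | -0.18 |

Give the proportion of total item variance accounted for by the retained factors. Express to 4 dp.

0.4883

SS loadings by factor: 0.5416, 1.6117, 1.2647; total = 3.4180.
Total variance with 7 standardized items is 7, so the solution explains 3.4180/7 = 0.4883.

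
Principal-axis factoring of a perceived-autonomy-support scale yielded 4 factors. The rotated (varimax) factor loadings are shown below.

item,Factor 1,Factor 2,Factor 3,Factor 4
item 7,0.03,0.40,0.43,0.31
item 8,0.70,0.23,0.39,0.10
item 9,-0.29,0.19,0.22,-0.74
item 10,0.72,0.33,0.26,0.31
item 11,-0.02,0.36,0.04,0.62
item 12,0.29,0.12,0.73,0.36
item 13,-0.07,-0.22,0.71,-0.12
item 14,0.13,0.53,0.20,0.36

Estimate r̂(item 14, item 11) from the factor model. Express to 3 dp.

r̂ = Σ λ_i·λ_j across factors = (0.13)(-0.02) + (0.53)(0.36) + (0.20)(0.04) + (0.36)(0.62)
  = -0.0026 +0.1908 +0.0080 +0.2232 = 0.4194

0.419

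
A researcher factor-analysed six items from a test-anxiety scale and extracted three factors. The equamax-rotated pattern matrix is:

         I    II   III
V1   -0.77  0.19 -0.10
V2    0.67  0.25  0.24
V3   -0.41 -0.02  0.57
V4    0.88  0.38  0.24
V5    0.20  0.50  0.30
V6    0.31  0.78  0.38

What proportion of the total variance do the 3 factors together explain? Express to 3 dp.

SS loadings by factor: 2.1204, 1.1018, 0.6845; total = 3.9067.
Total variance with 6 standardized items is 6, so the solution explains 3.9067/6 = 0.6511.

0.651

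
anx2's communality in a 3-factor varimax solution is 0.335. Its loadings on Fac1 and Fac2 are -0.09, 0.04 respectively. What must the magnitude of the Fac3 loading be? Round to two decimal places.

0.57

Under orthogonal rotation h² = Σλ², so λ_Fac3² = h² − (0.0097) = 0.335 − 0.0097 = 0.3253.
|λ| = √0.3253 = 0.5704.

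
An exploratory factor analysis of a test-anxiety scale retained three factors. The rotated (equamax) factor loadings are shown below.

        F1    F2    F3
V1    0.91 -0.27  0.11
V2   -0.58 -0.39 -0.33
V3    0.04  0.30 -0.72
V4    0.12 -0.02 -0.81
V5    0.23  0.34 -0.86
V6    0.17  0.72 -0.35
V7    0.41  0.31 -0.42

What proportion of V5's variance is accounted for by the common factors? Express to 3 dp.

h² = 0.23² + 0.34² + (-0.86)² = 0.0529 + 0.1156 + 0.7396 = 0.9081

0.908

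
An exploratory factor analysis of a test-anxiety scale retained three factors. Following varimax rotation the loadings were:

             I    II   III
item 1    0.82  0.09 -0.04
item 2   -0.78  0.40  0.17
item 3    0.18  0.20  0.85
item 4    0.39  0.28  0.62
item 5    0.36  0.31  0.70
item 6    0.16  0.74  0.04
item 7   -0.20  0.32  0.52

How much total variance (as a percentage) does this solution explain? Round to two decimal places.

65.61%

SS loadings by factor: 1.6605, 1.0326, 1.8994; total = 4.5925.
Total variance with 7 standardized items is 7, so the solution explains 4.5925/7 = 0.6561 = 65.61%.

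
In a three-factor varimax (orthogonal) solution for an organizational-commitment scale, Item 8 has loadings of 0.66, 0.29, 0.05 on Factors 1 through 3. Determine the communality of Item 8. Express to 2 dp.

h² = 0.66² + 0.29² + 0.05² = 0.4356 + 0.0841 + 0.0025 = 0.5222

0.52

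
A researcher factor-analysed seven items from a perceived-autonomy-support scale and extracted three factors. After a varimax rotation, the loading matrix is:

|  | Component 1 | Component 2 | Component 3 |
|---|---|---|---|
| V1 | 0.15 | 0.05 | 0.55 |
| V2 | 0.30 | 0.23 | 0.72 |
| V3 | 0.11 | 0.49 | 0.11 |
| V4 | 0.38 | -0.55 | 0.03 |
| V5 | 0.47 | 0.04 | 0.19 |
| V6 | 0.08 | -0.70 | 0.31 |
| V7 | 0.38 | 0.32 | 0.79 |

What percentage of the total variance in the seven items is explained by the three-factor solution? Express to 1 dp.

48.9%

Communalities: 0.3275, 0.6613, 0.2643, 0.4478, 0.2586, 0.5925, 0.8709; Σh² = 3.4229.
Total variance with 7 standardized items is 7, so the solution explains 3.4229/7 = 0.4890 = 48.90%.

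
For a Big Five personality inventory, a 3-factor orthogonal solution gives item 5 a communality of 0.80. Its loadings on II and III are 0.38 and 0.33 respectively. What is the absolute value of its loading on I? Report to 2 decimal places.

Under orthogonal rotation h² = Σλ², so λ_I² = h² − (0.2533) = 0.80 − 0.2533 = 0.5467.
|λ| = √0.5467 = 0.7394.

0.74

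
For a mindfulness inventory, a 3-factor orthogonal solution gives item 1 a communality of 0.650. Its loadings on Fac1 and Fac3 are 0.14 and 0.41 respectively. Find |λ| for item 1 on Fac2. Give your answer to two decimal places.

Under orthogonal rotation h² = Σλ², so λ_Fac2² = h² − (0.1877) = 0.650 − 0.1877 = 0.4623.
|λ| = √0.4623 = 0.6799.

0.68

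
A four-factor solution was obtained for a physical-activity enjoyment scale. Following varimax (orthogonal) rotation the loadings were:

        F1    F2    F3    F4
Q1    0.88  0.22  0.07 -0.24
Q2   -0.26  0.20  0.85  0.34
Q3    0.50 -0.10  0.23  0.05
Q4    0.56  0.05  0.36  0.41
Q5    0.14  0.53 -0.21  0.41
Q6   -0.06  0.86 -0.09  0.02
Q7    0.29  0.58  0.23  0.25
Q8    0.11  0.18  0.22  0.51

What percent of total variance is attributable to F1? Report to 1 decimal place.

SS loadings for F1 = 0.88² + (-0.26)² + 0.50² + 0.56² + 0.14² + (-0.06)² + 0.29² + 0.11² = 1.5250
With 8 standardized items, total variance = 8. Proportion = 1.5250/8 = 0.1906 → 19.06%.

19.1%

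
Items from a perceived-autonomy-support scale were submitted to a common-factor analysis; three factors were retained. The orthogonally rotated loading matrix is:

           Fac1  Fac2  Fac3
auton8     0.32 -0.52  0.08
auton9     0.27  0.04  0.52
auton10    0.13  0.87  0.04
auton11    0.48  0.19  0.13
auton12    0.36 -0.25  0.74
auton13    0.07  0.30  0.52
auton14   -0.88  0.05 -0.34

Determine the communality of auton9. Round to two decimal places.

0.34

h² = 0.27² + 0.04² + 0.52² = 0.0729 + 0.0016 + 0.2704 = 0.3449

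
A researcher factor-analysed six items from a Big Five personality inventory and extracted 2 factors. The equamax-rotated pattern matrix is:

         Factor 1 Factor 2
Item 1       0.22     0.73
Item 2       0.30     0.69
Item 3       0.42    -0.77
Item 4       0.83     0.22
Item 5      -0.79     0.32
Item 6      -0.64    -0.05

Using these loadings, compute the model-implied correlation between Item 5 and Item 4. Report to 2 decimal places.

-0.59

r̂ = Σ λ_i·λ_j across factors = (-0.79)(0.83) + (0.32)(0.22)
  = -0.6557 +0.0704 = -0.5853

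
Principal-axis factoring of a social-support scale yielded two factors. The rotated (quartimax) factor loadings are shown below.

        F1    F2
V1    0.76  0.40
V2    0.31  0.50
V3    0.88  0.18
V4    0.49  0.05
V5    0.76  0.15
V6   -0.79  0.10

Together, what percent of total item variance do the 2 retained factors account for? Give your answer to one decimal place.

SS loadings by factor: 2.8899, 0.4774; total = 3.3673.
Total variance with 6 standardized items is 6, so the solution explains 3.3673/6 = 0.5612 = 56.12%.

56.1%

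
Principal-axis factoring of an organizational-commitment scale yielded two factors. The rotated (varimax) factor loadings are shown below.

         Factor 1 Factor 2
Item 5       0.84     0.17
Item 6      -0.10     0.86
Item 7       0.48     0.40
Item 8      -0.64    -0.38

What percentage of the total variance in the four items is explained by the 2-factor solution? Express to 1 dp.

SS loadings by factor: 1.3556, 1.0729; total = 2.4285.
Total variance with 4 standardized items is 4, so the solution explains 2.4285/4 = 0.6071 = 60.71%.

60.7%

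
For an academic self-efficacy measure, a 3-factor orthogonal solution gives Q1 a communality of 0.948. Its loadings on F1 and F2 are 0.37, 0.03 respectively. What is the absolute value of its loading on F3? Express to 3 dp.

Under orthogonal rotation h² = Σλ², so λ_F3² = h² − (0.1378) = 0.948 − 0.1378 = 0.8102.
|λ| = √0.8102 = 0.9001.

0.900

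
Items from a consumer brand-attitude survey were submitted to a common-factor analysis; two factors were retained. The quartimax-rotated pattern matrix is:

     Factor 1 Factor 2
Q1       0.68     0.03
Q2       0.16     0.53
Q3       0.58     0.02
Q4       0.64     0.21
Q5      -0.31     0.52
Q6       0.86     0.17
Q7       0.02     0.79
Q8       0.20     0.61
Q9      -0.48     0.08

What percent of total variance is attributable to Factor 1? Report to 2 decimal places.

SS loadings for Factor 1 = 0.68² + 0.16² + 0.58² + 0.64² + (-0.31)² + 0.86² + 0.02² + 0.20² + (-0.48)² = 2.3405
With 9 standardized items, total variance = 9. Proportion = 2.3405/9 = 0.2601 → 26.01%.

26.01%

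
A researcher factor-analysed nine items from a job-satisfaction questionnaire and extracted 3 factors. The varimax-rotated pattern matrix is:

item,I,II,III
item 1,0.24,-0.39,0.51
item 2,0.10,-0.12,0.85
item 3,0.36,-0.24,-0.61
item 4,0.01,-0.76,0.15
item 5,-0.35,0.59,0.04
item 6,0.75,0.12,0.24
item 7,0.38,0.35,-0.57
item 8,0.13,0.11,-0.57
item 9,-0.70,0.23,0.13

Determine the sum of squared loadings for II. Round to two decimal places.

1.35

SS loadings for II = (-0.39)² + (-0.12)² + (-0.24)² + (-0.76)² + 0.59² + 0.12² + 0.35² + 0.11² + 0.23² = 0.1521 + 0.0144 + 0.0576 + 0.5776 + 0.3481 + 0.0144 + 0.1225 + 0.0121 + 0.0529 = 1.3517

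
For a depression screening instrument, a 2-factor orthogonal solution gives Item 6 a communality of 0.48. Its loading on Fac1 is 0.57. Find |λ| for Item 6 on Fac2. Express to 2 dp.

0.39

Under orthogonal rotation h² = Σλ², so λ_Fac2² = h² − (0.3249) = 0.48 − 0.3249 = 0.1551.
|λ| = √0.1551 = 0.3938.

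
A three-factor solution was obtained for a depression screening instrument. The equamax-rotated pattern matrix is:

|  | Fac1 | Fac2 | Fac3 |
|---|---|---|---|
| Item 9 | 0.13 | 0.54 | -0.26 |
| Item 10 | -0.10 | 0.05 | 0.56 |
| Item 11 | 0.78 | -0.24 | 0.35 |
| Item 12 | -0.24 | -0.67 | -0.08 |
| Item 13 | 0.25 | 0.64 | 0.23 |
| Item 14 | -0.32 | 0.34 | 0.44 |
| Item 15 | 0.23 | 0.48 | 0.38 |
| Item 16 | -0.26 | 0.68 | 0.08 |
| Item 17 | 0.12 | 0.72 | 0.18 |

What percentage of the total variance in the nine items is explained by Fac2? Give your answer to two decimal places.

SS loadings for Fac2 = 0.54² + 0.05² + (-0.24)² + (-0.67)² + 0.64² + 0.34² + 0.48² + 0.68² + 0.72² = 2.5370
With 9 standardized items, total variance = 9. Proportion = 2.5370/9 = 0.2819 → 28.19%.

28.19%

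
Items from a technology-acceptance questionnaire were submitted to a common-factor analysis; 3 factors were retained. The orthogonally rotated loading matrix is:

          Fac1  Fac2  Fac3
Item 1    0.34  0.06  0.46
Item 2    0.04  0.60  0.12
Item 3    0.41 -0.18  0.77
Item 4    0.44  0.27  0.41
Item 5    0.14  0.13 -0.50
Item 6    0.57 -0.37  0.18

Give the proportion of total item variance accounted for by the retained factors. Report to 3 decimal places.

SS loadings by factor: 0.8234, 0.6227, 1.2694; total = 2.7155.
Total variance with 6 standardized items is 6, so the solution explains 2.7155/6 = 0.4526.

0.453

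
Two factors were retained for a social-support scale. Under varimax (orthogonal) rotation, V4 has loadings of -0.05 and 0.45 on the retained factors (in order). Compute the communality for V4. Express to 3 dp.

h² = (-0.05)² + 0.45² = 0.0025 + 0.2025 = 0.2050

0.205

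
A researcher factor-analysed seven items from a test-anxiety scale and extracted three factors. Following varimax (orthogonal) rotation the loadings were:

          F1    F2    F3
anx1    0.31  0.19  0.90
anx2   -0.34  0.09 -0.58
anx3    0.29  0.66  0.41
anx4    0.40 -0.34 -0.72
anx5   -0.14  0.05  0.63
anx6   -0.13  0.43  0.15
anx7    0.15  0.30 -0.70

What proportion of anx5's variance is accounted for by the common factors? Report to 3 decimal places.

h² = (-0.14)² + 0.05² + 0.63² = 0.0196 + 0.0025 + 0.3969 = 0.4190

0.419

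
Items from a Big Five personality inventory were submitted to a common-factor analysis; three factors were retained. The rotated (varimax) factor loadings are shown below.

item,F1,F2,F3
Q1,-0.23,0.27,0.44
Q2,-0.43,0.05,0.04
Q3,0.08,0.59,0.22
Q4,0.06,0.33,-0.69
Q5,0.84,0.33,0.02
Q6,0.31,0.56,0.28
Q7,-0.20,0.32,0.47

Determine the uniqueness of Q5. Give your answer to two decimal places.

0.19

h² = 0.84² + 0.33² + 0.02² = 0.7056 + 0.1089 + 0.0004 = 0.8149
Uniqueness u² = 1 − h² = 1 − 0.8149 = 0.1851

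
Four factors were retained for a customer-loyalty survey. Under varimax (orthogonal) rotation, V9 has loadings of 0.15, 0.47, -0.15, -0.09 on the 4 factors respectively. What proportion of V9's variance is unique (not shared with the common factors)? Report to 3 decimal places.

0.726

h² = 0.15² + 0.47² + (-0.15)² + (-0.09)² = 0.0225 + 0.2209 + 0.0225 + 0.0081 = 0.2740
Uniqueness u² = 1 − h² = 1 − 0.2740 = 0.7260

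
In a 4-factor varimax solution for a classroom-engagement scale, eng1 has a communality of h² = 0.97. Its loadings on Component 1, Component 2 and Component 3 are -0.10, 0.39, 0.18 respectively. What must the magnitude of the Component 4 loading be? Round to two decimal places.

0.88

Under orthogonal rotation h² = Σλ², so λ_Component 4² = h² − (0.1945) = 0.97 − 0.1945 = 0.7755.
|λ| = √0.7755 = 0.8806.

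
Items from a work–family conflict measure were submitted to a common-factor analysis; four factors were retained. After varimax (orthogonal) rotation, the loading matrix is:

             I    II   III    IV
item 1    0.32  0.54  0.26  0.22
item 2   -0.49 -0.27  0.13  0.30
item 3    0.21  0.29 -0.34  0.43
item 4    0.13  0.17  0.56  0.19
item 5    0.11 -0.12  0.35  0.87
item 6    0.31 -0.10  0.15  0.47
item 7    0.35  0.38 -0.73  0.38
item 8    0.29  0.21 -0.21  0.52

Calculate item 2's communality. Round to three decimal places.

0.420

h² = (-0.49)² + (-0.27)² + 0.13² + 0.30² = 0.2401 + 0.0729 + 0.0169 + 0.0900 = 0.4199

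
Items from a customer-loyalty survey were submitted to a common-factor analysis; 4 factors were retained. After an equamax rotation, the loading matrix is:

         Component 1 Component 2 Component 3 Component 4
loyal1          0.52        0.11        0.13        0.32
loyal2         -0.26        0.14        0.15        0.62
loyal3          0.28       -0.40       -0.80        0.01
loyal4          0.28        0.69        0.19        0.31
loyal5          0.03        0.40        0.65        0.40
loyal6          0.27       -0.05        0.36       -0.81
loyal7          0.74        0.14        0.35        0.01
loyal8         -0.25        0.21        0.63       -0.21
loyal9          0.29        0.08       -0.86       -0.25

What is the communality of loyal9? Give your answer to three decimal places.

h² = 0.29² + 0.08² + (-0.86)² + (-0.25)² = 0.0841 + 0.0064 + 0.7396 + 0.0625 = 0.8926

0.893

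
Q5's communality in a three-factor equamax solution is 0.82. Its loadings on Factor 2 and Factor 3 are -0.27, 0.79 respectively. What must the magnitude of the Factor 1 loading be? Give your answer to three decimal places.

0.351

Under orthogonal rotation h² = Σλ², so λ_Factor 1² = h² − (0.6970) = 0.82 − 0.6970 = 0.1230.
|λ| = √0.1230 = 0.3507.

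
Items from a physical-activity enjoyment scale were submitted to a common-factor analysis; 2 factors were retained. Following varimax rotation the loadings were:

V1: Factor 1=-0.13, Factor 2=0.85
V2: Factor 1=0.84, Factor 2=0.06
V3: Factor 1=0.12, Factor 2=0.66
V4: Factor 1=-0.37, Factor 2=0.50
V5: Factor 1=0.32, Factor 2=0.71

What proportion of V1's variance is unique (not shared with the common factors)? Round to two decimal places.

0.26

h² = (-0.13)² + 0.85² = 0.0169 + 0.7225 = 0.7394
Uniqueness u² = 1 − h² = 1 − 0.7394 = 0.2606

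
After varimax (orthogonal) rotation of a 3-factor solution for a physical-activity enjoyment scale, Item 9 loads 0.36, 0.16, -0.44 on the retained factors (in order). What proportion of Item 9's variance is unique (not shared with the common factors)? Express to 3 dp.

h² = 0.36² + 0.16² + (-0.44)² = 0.1296 + 0.0256 + 0.1936 = 0.3488
Uniqueness u² = 1 − h² = 1 − 0.3488 = 0.6512

0.651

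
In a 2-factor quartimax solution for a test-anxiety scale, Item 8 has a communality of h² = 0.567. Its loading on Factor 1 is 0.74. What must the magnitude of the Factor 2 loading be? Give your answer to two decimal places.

Under orthogonal rotation h² = Σλ², so λ_Factor 2² = h² − (0.5476) = 0.567 − 0.5476 = 0.0194.
|λ| = √0.0194 = 0.1393.

0.14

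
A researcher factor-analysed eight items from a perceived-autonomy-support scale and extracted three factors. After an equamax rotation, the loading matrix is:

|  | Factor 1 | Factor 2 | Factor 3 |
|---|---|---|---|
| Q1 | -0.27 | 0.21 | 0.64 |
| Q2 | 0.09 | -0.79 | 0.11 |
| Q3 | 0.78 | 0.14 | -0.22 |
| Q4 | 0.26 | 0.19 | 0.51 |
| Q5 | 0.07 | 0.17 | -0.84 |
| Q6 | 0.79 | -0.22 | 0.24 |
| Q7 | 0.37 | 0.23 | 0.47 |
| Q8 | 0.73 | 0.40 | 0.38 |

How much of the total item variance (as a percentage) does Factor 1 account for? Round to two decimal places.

25.70%

SS loadings for Factor 1 = (-0.27)² + 0.09² + 0.78² + 0.26² + 0.07² + 0.79² + 0.37² + 0.73² = 2.0558
With 8 standardized items, total variance = 8. Proportion = 2.0558/8 = 0.2570 → 25.70%.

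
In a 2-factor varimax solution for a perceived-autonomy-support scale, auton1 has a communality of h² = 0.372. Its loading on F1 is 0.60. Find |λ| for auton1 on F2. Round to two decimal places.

Under orthogonal rotation h² = Σλ², so λ_F2² = h² − (0.3600) = 0.372 − 0.3600 = 0.0120.
|λ| = √0.0120 = 0.1095.

0.11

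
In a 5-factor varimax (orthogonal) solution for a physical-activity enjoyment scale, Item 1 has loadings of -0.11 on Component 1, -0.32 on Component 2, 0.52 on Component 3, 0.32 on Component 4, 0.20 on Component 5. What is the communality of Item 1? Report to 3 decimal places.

0.527

h² = (-0.11)² + (-0.32)² + 0.52² + 0.32² + 0.20² = 0.0121 + 0.1024 + 0.2704 + 0.1024 + 0.0400 = 0.5273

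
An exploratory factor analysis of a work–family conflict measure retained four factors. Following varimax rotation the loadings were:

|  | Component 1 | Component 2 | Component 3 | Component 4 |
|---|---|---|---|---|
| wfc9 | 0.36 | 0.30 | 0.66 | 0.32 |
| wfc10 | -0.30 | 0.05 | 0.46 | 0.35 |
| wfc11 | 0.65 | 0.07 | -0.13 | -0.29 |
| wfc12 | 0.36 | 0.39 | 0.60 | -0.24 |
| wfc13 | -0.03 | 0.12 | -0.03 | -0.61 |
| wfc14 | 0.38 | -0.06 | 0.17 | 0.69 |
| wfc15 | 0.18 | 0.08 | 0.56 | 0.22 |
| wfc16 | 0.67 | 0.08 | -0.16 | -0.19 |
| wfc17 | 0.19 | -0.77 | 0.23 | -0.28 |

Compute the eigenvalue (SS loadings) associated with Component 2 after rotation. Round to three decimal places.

0.873

SS loadings for Component 2 = 0.30² + 0.05² + 0.07² + 0.39² + 0.12² + (-0.06)² + 0.08² + 0.08² + (-0.77)² = 0.0900 + 0.0025 + 0.0049 + 0.1521 + 0.0144 + 0.0036 + 0.0064 + 0.0064 + 0.5929 = 0.8732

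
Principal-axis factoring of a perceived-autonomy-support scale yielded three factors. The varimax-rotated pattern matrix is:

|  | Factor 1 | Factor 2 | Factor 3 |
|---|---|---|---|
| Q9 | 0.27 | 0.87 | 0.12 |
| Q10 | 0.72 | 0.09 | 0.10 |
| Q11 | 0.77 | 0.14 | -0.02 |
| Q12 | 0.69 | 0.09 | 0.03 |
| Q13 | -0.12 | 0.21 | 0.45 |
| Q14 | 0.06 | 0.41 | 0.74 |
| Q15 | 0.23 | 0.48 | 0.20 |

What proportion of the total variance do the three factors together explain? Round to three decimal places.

Communalities: 0.8442, 0.5365, 0.6129, 0.4851, 0.2610, 0.7193, 0.3233; Σh² = 3.7823.
Total variance with 7 standardized items is 7, so the solution explains 3.7823/7 = 0.5403.

0.540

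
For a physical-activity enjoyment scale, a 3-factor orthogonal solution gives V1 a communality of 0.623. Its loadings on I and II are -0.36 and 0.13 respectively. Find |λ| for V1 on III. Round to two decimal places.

0.69

Under orthogonal rotation h² = Σλ², so λ_III² = h² − (0.1465) = 0.623 − 0.1465 = 0.4765.
|λ| = √0.4765 = 0.6903.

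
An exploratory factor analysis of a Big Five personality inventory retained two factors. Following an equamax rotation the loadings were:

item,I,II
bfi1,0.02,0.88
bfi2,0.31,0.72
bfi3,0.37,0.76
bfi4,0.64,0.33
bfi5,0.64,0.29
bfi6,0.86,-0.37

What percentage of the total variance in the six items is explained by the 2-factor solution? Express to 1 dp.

66.5%

Communalities: 0.7748, 0.6145, 0.7145, 0.5185, 0.4937, 0.8765; Σh² = 3.9925.
Total variance with 6 standardized items is 6, so the solution explains 3.9925/6 = 0.6654 = 66.54%.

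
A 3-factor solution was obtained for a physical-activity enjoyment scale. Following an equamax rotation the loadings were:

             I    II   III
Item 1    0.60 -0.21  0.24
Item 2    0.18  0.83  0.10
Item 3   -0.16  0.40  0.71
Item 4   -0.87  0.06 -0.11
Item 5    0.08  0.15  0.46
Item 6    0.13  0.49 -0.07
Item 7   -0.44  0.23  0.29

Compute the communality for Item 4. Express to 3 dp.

0.773

h² = (-0.87)² + 0.06² + (-0.11)² = 0.7569 + 0.0036 + 0.0121 = 0.7726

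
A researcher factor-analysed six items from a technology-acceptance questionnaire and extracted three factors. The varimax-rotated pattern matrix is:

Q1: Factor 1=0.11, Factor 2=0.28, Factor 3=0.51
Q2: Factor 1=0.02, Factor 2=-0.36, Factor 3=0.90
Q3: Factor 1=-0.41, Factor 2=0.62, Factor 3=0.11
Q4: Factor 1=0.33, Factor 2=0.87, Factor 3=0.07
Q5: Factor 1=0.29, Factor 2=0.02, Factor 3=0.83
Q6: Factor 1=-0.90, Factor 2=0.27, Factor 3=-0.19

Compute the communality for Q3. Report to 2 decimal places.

0.56

h² = (-0.41)² + 0.62² + 0.11² = 0.1681 + 0.3844 + 0.0121 = 0.5646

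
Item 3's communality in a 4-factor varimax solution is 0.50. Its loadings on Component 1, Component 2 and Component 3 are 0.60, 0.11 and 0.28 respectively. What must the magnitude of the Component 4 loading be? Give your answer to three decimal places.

0.222

Under orthogonal rotation h² = Σλ², so λ_Component 4² = h² − (0.4505) = 0.50 − 0.4505 = 0.0495.
|λ| = √0.0495 = 0.2225.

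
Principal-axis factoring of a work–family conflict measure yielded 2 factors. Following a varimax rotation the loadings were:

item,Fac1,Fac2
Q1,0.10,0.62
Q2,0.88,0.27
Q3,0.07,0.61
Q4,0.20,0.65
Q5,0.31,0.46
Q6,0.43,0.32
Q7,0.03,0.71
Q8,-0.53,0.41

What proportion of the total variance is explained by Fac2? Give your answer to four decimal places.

0.2798

SS loadings for Fac2 = 0.62² + 0.27² + 0.61² + 0.65² + 0.46² + 0.32² + 0.71² + 0.41² = 2.2381
Proportion of variance = 2.2381 / 8 = 0.2798.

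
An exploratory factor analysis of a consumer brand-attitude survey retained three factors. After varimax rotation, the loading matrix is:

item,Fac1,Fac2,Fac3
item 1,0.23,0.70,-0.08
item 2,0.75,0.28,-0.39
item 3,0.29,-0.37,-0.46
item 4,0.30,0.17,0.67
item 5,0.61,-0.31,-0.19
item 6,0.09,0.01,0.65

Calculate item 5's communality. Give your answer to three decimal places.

0.504

h² = 0.61² + (-0.31)² + (-0.19)² = 0.3721 + 0.0961 + 0.0361 = 0.5043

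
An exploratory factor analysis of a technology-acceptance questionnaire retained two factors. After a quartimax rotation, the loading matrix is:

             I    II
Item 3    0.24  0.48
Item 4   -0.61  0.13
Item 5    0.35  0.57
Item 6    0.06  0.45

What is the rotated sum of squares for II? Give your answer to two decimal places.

SS loadings for II = 0.48² + 0.13² + 0.57² + 0.45² = 0.2304 + 0.0169 + 0.3249 + 0.2025 = 0.7747

0.77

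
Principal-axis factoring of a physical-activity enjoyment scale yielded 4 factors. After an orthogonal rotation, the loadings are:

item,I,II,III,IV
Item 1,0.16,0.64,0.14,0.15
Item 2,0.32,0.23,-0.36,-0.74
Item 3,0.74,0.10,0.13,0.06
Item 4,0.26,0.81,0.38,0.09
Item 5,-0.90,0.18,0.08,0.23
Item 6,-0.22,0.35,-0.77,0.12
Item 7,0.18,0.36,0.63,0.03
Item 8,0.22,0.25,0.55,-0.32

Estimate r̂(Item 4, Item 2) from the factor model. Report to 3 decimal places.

0.066

r̂ = Σ λ_i·λ_j across factors = (0.26)(0.32) + (0.81)(0.23) + (0.38)(-0.36) + (0.09)(-0.74)
  = +0.0832 +0.1863 -0.1368 -0.0666 = 0.0661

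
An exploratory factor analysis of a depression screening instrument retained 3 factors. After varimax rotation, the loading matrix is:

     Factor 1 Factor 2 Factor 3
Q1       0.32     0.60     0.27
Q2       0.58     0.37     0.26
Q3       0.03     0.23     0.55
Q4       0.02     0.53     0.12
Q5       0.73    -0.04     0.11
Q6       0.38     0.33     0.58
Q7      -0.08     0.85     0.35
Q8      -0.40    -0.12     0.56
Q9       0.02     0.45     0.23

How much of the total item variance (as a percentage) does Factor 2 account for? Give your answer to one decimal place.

SS loadings for Factor 2 = 0.60² + 0.37² + 0.23² + 0.53² + (-0.04)² + 0.33² + 0.85² + (-0.12)² + 0.45² = 1.8806
With 9 standardized items, total variance = 9. Proportion = 1.8806/9 = 0.2090 → 20.90%.

20.9%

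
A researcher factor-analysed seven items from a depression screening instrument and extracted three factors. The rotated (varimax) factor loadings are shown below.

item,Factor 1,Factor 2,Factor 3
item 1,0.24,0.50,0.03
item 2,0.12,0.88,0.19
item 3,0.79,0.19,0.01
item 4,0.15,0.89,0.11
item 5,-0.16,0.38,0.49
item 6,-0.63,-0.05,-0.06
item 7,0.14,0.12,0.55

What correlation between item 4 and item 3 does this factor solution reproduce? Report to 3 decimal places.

0.289

r̂ = Σ λ_i·λ_j across factors = (0.15)(0.79) + (0.89)(0.19) + (0.11)(0.01)
  = +0.1185 +0.1691 +0.0011 = 0.2887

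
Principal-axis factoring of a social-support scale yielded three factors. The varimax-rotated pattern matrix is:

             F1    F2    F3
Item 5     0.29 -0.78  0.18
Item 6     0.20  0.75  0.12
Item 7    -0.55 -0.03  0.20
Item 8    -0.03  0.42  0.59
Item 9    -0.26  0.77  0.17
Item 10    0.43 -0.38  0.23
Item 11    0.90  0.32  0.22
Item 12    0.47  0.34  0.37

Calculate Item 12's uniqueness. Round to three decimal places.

h² = 0.47² + 0.34² + 0.37² = 0.2209 + 0.1156 + 0.1369 = 0.4734
Uniqueness u² = 1 − h² = 1 − 0.4734 = 0.5266

0.527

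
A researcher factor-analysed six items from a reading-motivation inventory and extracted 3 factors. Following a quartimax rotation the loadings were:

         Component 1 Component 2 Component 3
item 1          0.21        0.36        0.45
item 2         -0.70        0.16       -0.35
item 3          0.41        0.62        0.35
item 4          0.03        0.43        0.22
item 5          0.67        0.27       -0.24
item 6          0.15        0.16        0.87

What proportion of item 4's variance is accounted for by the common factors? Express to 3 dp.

0.234

h² = 0.03² + 0.43² + 0.22² = 0.0009 + 0.1849 + 0.0484 = 0.2342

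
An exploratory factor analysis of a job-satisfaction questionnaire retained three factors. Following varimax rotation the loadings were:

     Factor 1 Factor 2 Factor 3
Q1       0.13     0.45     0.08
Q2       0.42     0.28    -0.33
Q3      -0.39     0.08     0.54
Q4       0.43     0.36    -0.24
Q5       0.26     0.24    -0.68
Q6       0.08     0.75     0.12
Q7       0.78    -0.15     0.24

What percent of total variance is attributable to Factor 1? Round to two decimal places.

SS loadings for Factor 1 = 0.13² + 0.42² + (-0.39)² + 0.43² + 0.26² + 0.08² + 0.78² = 1.2127
With 7 standardized items, total variance = 7. Proportion = 1.2127/7 = 0.1732 → 17.32%.

17.32%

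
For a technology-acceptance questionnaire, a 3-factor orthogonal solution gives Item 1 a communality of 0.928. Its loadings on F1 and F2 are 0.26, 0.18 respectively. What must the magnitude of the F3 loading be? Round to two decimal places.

0.91

Under orthogonal rotation h² = Σλ², so λ_F3² = h² − (0.1000) = 0.928 − 0.1000 = 0.8280.
|λ| = √0.8280 = 0.9099.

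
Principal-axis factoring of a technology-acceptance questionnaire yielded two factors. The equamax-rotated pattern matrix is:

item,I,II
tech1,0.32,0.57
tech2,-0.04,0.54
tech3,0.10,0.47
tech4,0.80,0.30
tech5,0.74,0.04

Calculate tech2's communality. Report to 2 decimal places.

h² = (-0.04)² + 0.54² = 0.0016 + 0.2916 = 0.2932

0.29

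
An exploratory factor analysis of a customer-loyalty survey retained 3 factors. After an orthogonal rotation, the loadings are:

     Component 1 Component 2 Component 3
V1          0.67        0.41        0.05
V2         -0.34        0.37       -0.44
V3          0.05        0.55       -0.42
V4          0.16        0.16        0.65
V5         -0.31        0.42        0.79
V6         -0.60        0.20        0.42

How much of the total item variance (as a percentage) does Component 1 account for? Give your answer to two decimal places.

SS loadings for Component 1 = 0.67² + (-0.34)² + 0.05² + 0.16² + (-0.31)² + (-0.60)² = 1.0487
With 6 standardized items, total variance = 6. Proportion = 1.0487/6 = 0.1748 → 17.48%.

17.48%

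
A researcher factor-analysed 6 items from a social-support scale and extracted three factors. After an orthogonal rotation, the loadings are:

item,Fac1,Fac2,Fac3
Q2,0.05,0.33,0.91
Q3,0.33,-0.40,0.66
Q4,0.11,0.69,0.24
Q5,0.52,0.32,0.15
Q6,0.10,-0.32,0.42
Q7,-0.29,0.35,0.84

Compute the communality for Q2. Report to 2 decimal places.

h² = 0.05² + 0.33² + 0.91² = 0.0025 + 0.1089 + 0.8281 = 0.9395

0.94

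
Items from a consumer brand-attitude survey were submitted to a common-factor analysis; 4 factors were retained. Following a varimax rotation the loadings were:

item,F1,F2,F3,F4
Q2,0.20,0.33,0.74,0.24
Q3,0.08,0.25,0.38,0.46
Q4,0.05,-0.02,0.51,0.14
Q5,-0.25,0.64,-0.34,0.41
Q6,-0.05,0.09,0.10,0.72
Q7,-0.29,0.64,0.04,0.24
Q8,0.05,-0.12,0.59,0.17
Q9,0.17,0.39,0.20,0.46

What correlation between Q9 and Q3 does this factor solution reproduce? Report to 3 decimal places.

r̂ = Σ λ_i·λ_j across factors = (0.17)(0.08) + (0.39)(0.25) + (0.20)(0.38) + (0.46)(0.46)
  = +0.0136 +0.0975 +0.0760 +0.2116 = 0.3987

0.399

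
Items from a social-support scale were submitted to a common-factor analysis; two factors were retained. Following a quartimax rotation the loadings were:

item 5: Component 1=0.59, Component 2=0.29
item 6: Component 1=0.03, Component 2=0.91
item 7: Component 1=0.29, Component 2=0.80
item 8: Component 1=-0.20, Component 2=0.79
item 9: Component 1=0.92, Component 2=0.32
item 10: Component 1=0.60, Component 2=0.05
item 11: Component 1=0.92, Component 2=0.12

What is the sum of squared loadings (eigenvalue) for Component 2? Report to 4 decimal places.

2.2956

SS loadings for Component 2 = 0.29² + 0.91² + 0.80² + 0.79² + 0.32² + 0.05² + 0.12² = 0.0841 + 0.8281 + 0.6400 + 0.6241 + 0.1024 + 0.0025 + 0.0144 = 2.2956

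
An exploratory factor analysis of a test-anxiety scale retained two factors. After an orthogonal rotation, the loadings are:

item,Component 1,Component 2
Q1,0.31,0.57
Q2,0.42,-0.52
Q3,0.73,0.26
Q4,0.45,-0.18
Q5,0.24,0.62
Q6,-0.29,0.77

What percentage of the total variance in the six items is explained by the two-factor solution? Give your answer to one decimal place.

Communalities: 0.4210, 0.4468, 0.6005, 0.2349, 0.4420, 0.6770; Σh² = 2.8222.
Total variance with 6 standardized items is 6, so the solution explains 2.8222/6 = 0.4704 = 47.04%.

47.0%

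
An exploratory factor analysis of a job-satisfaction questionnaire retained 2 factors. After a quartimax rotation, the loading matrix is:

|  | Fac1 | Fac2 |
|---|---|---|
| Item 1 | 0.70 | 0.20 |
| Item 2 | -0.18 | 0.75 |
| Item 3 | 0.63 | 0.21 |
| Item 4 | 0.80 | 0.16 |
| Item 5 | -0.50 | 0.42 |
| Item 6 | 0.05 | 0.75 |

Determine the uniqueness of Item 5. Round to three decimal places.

0.574

h² = (-0.50)² + 0.42² = 0.2500 + 0.1764 = 0.4264
Uniqueness u² = 1 − h² = 1 − 0.4264 = 0.5736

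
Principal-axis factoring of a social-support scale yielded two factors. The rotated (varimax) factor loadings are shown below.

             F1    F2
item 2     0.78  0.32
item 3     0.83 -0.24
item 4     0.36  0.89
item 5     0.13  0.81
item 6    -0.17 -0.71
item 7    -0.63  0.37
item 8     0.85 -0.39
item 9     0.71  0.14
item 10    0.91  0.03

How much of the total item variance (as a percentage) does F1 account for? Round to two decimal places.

43.60%

SS loadings for F1 = 0.78² + 0.83² + 0.36² + 0.13² + (-0.17)² + (-0.63)² + 0.85² + 0.71² + 0.91² = 3.9243
With 9 standardized items, total variance = 9. Proportion = 3.9243/9 = 0.4360 → 43.60%.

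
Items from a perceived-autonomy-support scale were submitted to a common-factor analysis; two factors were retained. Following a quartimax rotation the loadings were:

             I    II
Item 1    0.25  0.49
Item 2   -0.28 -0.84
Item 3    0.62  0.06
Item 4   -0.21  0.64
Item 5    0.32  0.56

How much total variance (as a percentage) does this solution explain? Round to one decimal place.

46.9%

SS loadings by factor: 0.6718, 1.6725; total = 2.3443.
Total variance with 5 standardized items is 5, so the solution explains 2.3443/5 = 0.4689 = 46.89%.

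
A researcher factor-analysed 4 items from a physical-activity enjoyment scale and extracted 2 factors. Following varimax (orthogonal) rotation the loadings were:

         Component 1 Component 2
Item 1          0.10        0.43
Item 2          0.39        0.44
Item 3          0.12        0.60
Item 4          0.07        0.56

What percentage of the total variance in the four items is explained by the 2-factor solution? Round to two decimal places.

30.84%

SS loadings by factor: 0.1814, 1.0521; total = 1.2335.
Total variance with 4 standardized items is 4, so the solution explains 1.2335/4 = 0.3084 = 30.84%.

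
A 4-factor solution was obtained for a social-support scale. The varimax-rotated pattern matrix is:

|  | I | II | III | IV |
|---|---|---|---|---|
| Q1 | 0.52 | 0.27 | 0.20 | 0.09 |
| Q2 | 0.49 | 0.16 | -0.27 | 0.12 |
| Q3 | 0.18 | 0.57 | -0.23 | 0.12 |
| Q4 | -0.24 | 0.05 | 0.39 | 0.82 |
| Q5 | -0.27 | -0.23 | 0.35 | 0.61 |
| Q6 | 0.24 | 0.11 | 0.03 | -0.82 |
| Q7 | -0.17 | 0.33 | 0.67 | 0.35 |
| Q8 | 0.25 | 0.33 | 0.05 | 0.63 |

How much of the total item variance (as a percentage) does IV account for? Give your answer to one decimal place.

28.4%

SS loadings for IV = 0.09² + 0.12² + 0.12² + 0.82² + 0.61² + (-0.82)² + 0.35² + 0.63² = 2.2732
With 8 standardized items, total variance = 8. Proportion = 2.2732/8 = 0.2841 → 28.41%.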